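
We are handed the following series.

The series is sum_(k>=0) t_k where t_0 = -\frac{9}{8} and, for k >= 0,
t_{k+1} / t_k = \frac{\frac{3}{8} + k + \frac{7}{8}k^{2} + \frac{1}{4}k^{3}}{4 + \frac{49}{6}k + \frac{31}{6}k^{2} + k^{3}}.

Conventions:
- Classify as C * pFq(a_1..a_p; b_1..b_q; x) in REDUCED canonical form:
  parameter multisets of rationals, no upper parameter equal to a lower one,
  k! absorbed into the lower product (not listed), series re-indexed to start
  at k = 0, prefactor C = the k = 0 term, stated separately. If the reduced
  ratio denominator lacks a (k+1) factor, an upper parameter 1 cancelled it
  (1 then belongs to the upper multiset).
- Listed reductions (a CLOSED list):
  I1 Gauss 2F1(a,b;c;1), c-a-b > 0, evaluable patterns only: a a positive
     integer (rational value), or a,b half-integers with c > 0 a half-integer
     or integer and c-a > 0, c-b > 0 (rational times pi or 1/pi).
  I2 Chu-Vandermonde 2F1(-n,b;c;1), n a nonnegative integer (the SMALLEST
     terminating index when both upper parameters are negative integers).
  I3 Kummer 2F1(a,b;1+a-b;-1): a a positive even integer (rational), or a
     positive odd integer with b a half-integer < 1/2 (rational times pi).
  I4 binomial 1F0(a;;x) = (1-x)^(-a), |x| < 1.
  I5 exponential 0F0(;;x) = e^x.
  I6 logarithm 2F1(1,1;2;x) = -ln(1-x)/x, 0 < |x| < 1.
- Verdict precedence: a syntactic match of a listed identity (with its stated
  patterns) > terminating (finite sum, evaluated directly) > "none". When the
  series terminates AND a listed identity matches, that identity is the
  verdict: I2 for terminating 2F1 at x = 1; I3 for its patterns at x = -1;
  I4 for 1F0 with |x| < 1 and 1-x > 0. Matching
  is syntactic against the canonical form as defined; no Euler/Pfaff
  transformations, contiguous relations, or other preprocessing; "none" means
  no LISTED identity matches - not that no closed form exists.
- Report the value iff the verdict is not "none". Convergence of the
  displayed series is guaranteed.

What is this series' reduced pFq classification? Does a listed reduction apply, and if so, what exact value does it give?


Key observation: with t_0 = -\frac{9}{8}, roots of the ratio polynomials (prefactor -9/8) are the negated parameters.
Adjacent-term ratio: r(k) = \frac{1}{4} * (k+1) (k+1) / [(k+\frac{8}{3}) (k+1)] ; factor over Q: parameters, x = \frac{1}{4}, and C = -\frac{9}{8}.

Canonical form: C = -\frac{9}{8} times 2F1 with upper {1, 1}, lower {\frac{8}{3}}, x = \frac{1}{4}. Verdict: no listed reduction: x = \frac{1}{4} and upper {1, 1} fail every I1-I6 pattern.


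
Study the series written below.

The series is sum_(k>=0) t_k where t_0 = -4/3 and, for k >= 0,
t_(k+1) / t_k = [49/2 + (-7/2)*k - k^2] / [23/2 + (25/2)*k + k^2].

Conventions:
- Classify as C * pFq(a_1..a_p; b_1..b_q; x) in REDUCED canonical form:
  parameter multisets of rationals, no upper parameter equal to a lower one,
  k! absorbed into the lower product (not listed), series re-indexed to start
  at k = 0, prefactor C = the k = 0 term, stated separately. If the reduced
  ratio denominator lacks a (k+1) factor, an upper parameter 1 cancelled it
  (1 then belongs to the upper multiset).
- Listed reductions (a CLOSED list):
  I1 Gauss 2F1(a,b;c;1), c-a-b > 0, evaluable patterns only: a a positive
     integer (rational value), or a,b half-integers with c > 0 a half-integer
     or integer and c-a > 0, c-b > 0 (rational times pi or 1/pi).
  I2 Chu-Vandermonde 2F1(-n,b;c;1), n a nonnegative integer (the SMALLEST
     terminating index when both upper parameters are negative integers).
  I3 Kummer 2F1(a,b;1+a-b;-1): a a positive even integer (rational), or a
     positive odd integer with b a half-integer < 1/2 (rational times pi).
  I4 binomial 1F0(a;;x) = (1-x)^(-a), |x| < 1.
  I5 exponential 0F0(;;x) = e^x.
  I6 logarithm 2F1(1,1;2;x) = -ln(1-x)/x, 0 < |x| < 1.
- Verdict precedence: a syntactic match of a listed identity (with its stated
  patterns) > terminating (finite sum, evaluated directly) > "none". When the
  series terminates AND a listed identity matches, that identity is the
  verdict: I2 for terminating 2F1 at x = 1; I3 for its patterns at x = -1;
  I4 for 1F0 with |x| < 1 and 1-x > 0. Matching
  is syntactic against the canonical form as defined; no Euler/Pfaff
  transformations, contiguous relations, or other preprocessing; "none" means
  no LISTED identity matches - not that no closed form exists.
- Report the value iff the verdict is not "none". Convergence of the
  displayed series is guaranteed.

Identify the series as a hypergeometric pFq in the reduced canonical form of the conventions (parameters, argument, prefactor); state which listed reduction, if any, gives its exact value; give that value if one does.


At argument -1: a 2F1 with upper {-7/2, 7}, lower {23/2}, scaled by C = -4/3. Verdict: this is the Kummer evaluation I3 (x = -1; c = 23/2 equals 1+a-b for upper {-7/2, 7}: listed pattern). Hence: (-4849845/2097152) * pi.

Key observation: from the first term -4/3: the expanded ratio factors over Q; C = -4/3, x = -1, roots give parameters.
Term ratio: r(k) = (-1) * (k-7/2) (k+7) / [(k+23/2) (k+1)] - rational in k. x = (-1); t_0 = -4/3; negate the roots.


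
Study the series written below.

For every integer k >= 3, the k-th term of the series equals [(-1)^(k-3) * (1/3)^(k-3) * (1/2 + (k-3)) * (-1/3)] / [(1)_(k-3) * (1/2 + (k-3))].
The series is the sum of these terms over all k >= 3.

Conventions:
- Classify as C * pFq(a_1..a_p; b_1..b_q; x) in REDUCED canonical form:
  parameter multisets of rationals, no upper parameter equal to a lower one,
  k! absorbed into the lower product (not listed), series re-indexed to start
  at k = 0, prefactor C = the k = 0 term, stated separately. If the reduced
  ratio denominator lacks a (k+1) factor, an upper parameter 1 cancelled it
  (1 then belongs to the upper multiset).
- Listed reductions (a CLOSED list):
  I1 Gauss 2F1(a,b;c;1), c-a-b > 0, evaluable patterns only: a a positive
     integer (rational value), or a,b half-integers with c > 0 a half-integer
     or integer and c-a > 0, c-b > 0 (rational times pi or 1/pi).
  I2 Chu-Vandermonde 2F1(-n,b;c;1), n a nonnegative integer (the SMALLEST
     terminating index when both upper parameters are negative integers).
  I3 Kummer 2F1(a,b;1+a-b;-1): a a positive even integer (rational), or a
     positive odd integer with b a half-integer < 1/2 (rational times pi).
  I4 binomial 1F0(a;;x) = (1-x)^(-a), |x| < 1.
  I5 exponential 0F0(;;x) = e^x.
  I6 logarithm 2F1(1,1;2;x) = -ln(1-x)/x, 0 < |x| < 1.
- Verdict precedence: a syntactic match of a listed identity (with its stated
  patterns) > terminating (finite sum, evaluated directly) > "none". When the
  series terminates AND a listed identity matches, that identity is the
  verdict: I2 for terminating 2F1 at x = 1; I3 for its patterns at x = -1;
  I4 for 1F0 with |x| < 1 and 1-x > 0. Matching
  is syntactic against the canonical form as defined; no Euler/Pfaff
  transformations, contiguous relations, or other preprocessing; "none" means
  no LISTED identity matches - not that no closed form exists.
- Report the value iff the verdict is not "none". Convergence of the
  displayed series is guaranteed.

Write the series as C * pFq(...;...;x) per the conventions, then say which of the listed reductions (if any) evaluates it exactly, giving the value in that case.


Key observation: x = (-1/3) and (1)_k (C = -1/3) is k! itself.
Ratio: r(k) = (-1/3) * 1 / [(k+1)] - rational in k. x = (-1/3); t_0 = -1/3; negate the roots.

Reduced: x = -1/3, 0F0, upper = {-}, lower = {-}, C = -1/3. Verdict: exponential (I5) matches (the 0F0 exponential series at x = -1/3). Its exact value is (-1/3) * e^(-1/3).


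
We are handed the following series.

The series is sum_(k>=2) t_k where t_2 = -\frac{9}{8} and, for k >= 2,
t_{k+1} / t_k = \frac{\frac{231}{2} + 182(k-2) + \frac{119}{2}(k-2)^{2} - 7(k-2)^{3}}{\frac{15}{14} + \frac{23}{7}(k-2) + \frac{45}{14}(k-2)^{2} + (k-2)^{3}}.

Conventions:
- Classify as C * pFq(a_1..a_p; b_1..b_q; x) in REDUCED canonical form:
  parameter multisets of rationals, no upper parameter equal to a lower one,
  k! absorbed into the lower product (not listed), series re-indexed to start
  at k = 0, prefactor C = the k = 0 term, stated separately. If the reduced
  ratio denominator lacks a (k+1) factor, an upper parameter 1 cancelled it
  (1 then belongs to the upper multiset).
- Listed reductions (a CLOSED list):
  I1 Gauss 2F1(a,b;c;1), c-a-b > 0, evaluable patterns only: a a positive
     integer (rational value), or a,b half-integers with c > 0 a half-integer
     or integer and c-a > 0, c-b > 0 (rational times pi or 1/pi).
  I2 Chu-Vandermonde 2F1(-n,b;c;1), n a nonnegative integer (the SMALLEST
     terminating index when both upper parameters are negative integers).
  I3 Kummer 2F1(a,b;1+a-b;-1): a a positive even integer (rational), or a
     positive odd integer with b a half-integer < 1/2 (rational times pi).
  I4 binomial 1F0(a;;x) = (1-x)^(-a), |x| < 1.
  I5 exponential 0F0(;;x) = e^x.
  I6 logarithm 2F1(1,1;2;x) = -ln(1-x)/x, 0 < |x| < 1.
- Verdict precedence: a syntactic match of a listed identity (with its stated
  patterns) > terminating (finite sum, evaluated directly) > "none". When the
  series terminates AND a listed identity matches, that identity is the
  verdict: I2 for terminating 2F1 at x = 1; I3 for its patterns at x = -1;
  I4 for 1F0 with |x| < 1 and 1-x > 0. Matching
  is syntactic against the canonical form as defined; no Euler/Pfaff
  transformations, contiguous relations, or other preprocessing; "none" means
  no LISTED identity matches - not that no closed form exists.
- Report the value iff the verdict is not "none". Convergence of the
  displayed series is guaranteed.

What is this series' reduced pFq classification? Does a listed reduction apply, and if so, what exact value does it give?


This is -\frac{9}{8} * 2F1(-11, 1; \frac{5}{7}; -7) in reduced canonical form. Verdict: terminating - the sum ends at index 11 because -11 is a negative integer; exact evaluation follows. Sum: -\frac{28611275422266542507}{1203853300}.

The tell: from the first term -\frac{9}{8}: the ratio is unreduced: k + 3/2 divides both sides (C = -9/8).
Adjacent-term ratio: r(k) = -7 * (k-11) (k+1) / [(k+\frac{5}{7}) (k+1)] ; factor over Q: parameters, x = -7, and C = -\frac{9}{8}.


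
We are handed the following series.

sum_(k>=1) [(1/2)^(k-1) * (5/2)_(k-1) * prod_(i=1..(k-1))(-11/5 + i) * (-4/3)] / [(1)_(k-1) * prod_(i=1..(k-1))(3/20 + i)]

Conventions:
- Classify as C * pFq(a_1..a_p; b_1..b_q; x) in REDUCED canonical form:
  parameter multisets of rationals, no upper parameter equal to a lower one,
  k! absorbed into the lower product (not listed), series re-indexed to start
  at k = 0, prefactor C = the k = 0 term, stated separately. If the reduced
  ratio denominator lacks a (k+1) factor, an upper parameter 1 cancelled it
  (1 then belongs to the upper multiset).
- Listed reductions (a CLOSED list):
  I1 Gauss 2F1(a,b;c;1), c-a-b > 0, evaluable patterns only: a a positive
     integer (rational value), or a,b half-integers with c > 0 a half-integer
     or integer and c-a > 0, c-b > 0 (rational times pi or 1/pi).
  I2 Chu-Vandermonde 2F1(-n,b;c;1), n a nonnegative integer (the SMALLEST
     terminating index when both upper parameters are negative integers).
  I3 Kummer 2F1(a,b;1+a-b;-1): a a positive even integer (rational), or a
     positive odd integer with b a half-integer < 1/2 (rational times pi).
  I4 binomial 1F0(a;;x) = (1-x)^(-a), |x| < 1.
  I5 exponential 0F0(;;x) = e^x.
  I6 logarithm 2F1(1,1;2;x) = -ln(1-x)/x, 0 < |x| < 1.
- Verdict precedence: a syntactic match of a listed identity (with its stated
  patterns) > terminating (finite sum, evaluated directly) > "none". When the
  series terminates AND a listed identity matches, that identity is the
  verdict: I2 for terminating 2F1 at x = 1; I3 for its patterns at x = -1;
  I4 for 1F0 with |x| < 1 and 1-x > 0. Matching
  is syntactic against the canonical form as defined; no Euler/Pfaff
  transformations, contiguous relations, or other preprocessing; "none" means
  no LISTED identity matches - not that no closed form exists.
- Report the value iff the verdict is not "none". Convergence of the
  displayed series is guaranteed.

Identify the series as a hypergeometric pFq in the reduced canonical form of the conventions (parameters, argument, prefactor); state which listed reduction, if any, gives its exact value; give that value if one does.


This is -4/3 * 2F1(-6/5, 5/2; 23/20; 1/2) in reduced canonical form. Verdict: none. Every listed pattern misses the 2F1 form at 1/2, upper {-6/5, 5/2}.

The tell: from the first term -4/3: the running product (C = -4/3, x = 1/2) telescopes to a rising factorial.
Consecutive-term ratio: r(k) = (1/2) * (k-6/5) (k+5/2) / [(k+23/20) (k+1)] - poly over poly, x = (1/2) from leading terms; C = -4/3 at k = 0.


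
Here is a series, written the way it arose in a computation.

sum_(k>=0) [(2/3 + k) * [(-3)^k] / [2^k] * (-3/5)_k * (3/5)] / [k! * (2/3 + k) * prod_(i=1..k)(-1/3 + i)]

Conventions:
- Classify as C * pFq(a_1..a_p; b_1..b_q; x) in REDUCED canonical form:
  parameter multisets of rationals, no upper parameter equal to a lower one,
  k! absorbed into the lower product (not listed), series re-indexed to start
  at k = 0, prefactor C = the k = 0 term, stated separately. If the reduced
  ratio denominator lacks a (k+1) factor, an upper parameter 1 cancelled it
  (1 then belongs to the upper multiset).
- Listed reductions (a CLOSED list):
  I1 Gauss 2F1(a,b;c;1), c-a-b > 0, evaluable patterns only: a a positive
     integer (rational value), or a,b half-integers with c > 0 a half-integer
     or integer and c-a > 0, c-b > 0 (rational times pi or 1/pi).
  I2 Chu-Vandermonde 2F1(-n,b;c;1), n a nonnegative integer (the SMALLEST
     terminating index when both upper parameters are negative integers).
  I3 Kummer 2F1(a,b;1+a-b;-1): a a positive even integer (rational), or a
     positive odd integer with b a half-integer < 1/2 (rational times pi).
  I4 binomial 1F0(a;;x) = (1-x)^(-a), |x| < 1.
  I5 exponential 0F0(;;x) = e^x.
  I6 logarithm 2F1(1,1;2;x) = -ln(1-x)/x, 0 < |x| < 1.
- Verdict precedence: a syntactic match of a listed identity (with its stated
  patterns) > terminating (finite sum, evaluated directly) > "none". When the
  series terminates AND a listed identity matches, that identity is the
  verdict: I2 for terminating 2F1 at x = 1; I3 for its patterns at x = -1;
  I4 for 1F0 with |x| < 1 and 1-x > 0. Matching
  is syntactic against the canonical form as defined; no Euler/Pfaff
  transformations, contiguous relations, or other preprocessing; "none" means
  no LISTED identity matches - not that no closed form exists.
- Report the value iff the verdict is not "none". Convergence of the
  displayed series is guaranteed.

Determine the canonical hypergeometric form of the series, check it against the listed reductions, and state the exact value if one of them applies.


This is 3/5 * 1F1(-3/5; 2/3; -3/2) in reduced canonical form. Verdict: none (x = -3/2): each listed identity misses the multisets {-3/5} ; {2/3}.

Key observation: from the first term 3/5: the lower running product (prefactor 3/5) is a rising factorial.
Consecutive-term ratio: r(k) = (-3/2) * (k-3/5) / [(k+2/3) (k+1)] ; factor over Q: parameters, x = (-3/2), and C = 3/5.


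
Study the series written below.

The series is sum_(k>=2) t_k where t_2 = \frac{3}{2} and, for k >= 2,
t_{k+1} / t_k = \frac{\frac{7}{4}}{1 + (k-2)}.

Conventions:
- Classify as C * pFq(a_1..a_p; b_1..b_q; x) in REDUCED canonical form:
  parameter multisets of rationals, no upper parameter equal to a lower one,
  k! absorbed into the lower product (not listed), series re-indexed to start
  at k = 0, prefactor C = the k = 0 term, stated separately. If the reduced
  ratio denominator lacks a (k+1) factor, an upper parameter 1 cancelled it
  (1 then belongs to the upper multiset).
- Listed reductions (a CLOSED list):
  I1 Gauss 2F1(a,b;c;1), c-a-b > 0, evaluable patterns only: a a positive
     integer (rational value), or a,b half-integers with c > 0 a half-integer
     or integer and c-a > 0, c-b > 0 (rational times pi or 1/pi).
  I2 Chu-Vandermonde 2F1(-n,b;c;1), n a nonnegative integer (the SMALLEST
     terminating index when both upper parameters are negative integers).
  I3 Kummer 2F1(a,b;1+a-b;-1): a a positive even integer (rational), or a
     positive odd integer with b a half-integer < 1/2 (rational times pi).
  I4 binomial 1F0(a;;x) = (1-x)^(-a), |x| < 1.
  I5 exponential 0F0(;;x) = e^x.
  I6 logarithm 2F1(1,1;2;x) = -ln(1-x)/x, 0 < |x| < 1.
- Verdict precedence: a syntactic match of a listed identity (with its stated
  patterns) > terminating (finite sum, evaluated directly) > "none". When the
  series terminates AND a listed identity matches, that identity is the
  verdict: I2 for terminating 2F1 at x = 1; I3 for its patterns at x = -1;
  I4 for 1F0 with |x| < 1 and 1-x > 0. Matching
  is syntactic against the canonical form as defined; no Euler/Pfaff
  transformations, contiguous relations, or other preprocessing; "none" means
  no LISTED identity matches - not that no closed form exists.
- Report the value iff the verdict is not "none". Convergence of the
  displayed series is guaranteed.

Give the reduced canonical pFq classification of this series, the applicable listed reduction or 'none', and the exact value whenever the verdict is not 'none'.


Prefactor \frac{3}{2}, argument \frac{7}{4}: 0F0 with upper {-} over lower {-}. Verdict: the exponential series (I5) matches (the 0F0 exponential series at x = \frac{7}{4}). Exact value: \frac{3}{2} \cdot e^{\frac{7}{4}}.

Structural cue: x = \frac{7}{4} and roots of the ratio polynomials (prefactor 3/2) are the negated parameters.
Step ratio: r(k) = \frac{7}{4} * 1 / [(k+1)] - rational in k. x = \frac{7}{4}; t_0 = \frac{3}{2}; negate the roots.


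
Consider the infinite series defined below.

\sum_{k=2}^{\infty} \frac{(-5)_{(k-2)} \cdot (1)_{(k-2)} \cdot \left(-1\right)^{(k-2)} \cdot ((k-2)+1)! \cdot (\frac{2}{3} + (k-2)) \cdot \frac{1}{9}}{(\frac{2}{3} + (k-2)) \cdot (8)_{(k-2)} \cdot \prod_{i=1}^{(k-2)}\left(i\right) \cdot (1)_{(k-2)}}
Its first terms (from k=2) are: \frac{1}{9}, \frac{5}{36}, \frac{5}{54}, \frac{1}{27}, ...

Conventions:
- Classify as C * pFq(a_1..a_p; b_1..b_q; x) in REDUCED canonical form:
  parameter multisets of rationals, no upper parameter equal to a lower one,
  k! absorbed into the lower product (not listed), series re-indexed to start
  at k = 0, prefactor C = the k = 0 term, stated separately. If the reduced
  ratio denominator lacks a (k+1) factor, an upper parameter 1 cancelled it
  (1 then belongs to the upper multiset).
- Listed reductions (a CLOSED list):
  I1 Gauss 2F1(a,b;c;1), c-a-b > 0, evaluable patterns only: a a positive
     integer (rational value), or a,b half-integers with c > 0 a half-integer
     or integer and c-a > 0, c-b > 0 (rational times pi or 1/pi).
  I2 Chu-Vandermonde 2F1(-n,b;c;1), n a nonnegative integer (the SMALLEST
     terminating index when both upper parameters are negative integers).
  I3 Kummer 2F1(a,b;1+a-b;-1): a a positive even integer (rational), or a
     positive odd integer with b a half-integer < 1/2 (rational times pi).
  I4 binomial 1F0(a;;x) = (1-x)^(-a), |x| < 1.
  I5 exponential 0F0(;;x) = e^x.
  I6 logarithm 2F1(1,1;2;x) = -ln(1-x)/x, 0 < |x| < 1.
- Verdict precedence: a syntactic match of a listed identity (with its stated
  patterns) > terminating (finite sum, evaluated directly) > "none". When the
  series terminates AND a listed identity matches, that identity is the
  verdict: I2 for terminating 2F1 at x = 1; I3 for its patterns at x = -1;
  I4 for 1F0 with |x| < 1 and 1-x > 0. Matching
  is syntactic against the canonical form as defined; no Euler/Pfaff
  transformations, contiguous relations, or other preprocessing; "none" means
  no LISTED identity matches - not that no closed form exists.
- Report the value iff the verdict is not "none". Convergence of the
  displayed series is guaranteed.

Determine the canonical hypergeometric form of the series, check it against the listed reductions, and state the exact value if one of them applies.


This is \frac{1}{9} * 2F1(-5, 2; 8; -1) in reduced canonical form. Verdict: the Kummer evaluation I3 fires (x = -1; c = 8 equals 1+a-b for upper {-5, 2}: listed pattern). Hence: \frac{7}{18}.

Key step: with t_0 = \frac{1}{9}, the parameter 1 appears in both the upper and lower lists and cancels (alongside the other common factor).
Term ratio: r(k) = -1 * (k-5) (k+2) / [(k+8) (k+1)] - rational; roots negated = parameters, x = -1, C = \frac{1}{9}.


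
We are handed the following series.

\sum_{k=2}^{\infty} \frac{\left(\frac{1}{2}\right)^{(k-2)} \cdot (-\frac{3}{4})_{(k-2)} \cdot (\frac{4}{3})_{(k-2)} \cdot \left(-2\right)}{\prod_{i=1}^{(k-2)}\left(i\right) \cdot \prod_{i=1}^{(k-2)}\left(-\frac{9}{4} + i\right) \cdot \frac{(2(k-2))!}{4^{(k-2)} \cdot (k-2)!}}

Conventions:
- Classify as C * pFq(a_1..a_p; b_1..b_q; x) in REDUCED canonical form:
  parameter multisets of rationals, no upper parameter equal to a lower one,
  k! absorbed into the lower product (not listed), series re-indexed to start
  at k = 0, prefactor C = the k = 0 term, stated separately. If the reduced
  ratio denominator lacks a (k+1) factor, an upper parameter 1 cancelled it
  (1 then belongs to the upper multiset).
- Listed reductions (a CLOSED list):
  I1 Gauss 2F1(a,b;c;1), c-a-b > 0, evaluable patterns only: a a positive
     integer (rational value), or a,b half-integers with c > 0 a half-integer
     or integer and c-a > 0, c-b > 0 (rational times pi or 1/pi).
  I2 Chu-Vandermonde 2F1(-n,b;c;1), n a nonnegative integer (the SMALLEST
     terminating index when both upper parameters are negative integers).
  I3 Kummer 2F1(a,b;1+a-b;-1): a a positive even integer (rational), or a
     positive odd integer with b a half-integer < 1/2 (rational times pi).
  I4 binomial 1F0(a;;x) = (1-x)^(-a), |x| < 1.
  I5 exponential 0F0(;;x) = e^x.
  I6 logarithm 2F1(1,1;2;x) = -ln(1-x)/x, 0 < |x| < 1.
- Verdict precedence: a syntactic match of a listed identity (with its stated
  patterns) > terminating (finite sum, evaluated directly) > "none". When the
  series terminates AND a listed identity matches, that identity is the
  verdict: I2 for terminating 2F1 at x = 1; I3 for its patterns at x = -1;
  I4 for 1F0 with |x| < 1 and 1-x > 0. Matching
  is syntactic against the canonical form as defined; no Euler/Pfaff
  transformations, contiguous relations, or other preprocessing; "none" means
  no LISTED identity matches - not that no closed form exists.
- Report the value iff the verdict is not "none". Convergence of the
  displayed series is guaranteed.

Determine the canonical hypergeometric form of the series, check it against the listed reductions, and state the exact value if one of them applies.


This is -2 * 2F2(-\frac{3}{4}, \frac{4}{3}; -\frac{5}{4}, \frac{1}{2}; \frac{1}{2}) in reduced canonical form. Verdict: none (x = \frac{1}{2}): each listed identity misses the multisets {-\frac{3}{4}, \frac{4}{3}} ; {-\frac{5}{4}, \frac{1}{2}}.

Structural cue: t_0 being -2, the product of the first k integers (prefactor -2) is k!.
Adjacent-term ratio: r(k) = \frac{1}{2} * (k-\frac{3}{4}) (k+\frac{4}{3}) / [(k-\frac{5}{4}) (k+\frac{1}{2}) (k+1)] - rational in k. x = \frac{1}{2}; t_0 = -2; negate the roots.


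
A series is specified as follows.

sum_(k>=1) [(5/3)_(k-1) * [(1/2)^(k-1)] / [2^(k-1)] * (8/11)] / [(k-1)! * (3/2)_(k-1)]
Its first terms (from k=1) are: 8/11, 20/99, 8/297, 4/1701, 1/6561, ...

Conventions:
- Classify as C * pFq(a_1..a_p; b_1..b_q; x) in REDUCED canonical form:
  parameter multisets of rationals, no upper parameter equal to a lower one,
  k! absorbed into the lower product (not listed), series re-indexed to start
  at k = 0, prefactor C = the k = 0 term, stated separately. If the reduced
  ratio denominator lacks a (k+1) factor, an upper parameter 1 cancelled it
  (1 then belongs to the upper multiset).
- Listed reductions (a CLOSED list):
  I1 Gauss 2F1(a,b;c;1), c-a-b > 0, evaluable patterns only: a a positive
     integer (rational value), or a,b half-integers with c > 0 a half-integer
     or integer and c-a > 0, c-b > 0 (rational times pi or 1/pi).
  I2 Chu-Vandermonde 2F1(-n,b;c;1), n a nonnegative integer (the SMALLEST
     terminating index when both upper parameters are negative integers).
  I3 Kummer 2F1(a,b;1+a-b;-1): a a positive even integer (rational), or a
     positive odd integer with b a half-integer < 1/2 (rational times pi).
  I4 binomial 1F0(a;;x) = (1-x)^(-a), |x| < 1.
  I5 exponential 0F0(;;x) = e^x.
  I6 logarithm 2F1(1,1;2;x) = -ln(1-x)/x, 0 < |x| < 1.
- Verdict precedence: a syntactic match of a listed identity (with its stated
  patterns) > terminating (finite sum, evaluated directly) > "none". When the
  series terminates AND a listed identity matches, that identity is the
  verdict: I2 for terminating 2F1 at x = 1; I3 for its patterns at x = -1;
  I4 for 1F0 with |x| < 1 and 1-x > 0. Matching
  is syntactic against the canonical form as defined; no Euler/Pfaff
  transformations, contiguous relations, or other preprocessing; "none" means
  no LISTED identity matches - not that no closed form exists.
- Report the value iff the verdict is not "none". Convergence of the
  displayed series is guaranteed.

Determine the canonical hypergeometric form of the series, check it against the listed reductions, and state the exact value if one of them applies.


Canonical form: C = 8/11 times 1F1 with upper {5/3}, lower {3/2}, x = 1/4. Verdict: none here - no I1-I6 shape fits x = 1/4 with lower {3/2}.

The tell: x = (1/4) and the two k-th powers (prefactor 8/11) combine into one argument.
Term ratio: r(k) = (1/4) * (k+5/3) / [(k+3/2) (k+1)] - rational in k, leading ratio (1/4); with t_0 = 8/11, classification follows.


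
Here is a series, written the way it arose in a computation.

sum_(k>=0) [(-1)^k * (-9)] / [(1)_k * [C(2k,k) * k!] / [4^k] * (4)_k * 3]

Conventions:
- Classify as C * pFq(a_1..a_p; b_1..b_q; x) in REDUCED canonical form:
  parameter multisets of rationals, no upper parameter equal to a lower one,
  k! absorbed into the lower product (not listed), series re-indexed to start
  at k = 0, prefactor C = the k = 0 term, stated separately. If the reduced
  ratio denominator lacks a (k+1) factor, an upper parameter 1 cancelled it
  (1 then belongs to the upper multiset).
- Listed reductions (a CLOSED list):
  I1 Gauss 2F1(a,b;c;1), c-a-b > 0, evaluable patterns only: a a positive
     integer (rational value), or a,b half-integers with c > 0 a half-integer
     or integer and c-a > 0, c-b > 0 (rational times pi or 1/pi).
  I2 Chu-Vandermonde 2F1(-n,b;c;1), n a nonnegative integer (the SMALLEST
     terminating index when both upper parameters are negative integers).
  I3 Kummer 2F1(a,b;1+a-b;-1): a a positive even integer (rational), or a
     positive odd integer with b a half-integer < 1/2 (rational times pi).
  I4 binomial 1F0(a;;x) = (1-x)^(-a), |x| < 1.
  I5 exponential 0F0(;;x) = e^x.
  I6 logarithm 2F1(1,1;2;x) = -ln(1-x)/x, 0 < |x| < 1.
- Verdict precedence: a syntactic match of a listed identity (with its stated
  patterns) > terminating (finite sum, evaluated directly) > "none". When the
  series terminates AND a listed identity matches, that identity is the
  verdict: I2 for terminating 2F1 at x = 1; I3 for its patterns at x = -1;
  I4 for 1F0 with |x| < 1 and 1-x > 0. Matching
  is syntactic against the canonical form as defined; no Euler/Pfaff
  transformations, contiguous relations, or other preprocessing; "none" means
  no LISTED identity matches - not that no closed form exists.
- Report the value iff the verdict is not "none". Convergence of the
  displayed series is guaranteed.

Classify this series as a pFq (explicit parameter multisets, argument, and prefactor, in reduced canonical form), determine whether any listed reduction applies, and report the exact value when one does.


At argument -1: a 0F2 with upper {-}, lower {1/2, 4}, scaled by C = -3. Verdict: no listed reduction: x = -1 and upper {-} fail every I1-I6 pattern.

First insight: x = (-1) and the constant factors (prefactor -3) combine into one prefactor.
Term ratio: r(k) = (-1) * 1 / [(k+1/2) (k+4) (k+1)] - rational; roots negated = parameters, x = (-1), C = -3.


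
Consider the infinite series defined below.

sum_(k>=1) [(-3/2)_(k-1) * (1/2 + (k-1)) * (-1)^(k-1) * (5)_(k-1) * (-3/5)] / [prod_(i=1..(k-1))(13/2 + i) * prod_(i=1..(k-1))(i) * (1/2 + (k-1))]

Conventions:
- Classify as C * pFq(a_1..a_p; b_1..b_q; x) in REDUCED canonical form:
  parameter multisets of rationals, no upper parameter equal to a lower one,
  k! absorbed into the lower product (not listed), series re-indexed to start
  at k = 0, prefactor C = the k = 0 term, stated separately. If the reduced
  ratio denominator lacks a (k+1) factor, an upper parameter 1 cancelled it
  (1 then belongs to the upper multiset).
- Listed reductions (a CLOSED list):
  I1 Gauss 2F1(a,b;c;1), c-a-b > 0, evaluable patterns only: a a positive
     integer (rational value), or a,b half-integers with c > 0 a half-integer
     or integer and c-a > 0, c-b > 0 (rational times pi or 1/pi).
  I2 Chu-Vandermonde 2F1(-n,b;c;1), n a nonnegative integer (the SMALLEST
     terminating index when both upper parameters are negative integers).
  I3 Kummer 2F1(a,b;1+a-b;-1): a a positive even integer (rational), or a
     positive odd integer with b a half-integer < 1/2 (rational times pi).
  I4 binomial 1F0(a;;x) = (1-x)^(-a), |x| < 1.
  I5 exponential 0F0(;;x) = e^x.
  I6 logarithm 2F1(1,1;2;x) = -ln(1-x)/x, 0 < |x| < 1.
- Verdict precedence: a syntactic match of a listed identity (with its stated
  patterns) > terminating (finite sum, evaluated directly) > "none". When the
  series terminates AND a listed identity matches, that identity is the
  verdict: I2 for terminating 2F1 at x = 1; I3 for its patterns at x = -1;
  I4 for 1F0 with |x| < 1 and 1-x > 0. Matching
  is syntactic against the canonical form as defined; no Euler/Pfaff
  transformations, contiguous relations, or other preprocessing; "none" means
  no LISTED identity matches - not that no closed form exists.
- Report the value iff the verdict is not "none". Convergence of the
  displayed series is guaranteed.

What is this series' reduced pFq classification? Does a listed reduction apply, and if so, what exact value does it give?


At argument -1: a 2F1 with upper {-3/2, 5}, lower {15/2}, scaled by C = -3/5. Verdict: the Kummer evaluation I3 matches (x = -1; c = 15/2 equals 1+a-b for upper {-3/2, 5}: listed pattern). Exact value: (-27027/65536) * pi.

Key observation: t_0 = -3/5 here, and the product of the first k integers (C = -3/5, x = -1) is k!.
Term ratio: r(k) = (-1) * (k-3/2) (k+5) / [(k+15/2) (k+1)] ; factor over Q: parameters, x = (-1), and C = -3/5.


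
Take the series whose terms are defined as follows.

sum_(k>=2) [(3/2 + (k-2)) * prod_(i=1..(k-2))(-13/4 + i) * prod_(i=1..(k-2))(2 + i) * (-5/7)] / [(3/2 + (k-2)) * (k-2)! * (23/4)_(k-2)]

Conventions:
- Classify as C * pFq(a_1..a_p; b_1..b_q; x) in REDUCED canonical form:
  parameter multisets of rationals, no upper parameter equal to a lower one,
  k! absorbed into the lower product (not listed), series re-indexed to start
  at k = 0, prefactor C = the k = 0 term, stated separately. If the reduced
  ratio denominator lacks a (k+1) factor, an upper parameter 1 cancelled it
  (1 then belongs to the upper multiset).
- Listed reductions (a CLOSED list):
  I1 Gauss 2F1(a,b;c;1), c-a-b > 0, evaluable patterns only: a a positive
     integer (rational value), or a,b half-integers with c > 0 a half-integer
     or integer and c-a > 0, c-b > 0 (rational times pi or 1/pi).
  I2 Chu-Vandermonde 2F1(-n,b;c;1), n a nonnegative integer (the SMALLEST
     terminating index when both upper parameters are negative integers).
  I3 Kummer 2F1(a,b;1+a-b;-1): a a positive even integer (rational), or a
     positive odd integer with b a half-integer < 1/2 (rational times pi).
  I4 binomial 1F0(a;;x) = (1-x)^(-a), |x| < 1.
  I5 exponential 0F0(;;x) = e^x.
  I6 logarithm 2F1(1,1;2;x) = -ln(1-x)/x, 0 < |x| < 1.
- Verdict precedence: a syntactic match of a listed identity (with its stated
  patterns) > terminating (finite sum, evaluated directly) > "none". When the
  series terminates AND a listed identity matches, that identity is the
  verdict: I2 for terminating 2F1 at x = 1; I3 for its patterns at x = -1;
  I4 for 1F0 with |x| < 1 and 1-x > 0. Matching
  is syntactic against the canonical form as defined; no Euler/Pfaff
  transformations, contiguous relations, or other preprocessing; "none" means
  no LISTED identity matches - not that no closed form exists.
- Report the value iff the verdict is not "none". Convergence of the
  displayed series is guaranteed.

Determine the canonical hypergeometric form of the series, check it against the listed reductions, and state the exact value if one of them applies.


Prefactor -5/7, argument 1: 2F1 with upper {-9/4, 3} over lower {23/4}. Verdict: this is the Gauss summation I1 (x = 1: the Gamma ratio telescopes since c-a-b = 5 > 0 and a = 3 in Z>0). Hence: -1045/6272.

Key step: t_0 being -5/7, k + 3/2 divides numerator and denominator alike; C = -5/7, x = 1 after cancelling.
Consecutive-term ratio: r(k) = 1 * (k-9/4) (k+3) / [(k+23/4) (k+1)] - rational; roots negated = parameters, x = 1, C = -5/7.


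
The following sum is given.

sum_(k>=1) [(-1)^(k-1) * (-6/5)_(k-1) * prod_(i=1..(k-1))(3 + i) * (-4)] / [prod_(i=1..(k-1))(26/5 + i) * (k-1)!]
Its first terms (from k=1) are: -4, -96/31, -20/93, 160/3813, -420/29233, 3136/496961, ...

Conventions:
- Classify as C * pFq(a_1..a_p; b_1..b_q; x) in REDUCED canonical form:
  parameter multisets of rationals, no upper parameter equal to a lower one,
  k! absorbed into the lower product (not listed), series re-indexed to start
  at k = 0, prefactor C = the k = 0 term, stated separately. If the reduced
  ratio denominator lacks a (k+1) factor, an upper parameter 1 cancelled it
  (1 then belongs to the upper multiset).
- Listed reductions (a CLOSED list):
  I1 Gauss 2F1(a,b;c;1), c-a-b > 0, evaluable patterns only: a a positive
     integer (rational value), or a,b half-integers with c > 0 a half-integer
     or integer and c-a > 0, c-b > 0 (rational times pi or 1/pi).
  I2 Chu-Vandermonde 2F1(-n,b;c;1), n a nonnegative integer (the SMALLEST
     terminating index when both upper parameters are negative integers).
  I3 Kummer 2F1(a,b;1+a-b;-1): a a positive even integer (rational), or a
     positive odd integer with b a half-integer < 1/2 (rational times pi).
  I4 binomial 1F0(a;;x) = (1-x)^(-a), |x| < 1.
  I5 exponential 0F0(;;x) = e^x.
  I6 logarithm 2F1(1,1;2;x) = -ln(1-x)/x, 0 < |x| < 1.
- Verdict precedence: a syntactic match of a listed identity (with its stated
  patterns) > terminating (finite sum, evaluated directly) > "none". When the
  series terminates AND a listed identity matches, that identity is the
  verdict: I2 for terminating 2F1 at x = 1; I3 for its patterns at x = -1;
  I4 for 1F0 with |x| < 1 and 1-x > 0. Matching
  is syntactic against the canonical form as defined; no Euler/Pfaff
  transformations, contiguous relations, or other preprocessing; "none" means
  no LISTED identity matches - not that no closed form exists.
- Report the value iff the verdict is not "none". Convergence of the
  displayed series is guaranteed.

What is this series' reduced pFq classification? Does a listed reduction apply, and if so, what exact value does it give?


Classification (C = -4): 2F1 with upper {-6/5, 4}, lower {31/5}, argument x = -1. Verdict (x = -1): Kummer's theorem (I3) applies (x = -1; c = 31/5 equals 1+a-b for upper {-6/5, 4}: listed pattern). Sum: -182/25.

Key step: t_0 = -4 here, and the running product (prefactor -4) telescopes to a rising factorial.
Consecutive-term ratio: r(k) = (-1) * (k-6/5) (k+4) / [(k+31/5) (k+1)] - poly over poly, x = (-1) from leading terms; C = -4 at k = 0.


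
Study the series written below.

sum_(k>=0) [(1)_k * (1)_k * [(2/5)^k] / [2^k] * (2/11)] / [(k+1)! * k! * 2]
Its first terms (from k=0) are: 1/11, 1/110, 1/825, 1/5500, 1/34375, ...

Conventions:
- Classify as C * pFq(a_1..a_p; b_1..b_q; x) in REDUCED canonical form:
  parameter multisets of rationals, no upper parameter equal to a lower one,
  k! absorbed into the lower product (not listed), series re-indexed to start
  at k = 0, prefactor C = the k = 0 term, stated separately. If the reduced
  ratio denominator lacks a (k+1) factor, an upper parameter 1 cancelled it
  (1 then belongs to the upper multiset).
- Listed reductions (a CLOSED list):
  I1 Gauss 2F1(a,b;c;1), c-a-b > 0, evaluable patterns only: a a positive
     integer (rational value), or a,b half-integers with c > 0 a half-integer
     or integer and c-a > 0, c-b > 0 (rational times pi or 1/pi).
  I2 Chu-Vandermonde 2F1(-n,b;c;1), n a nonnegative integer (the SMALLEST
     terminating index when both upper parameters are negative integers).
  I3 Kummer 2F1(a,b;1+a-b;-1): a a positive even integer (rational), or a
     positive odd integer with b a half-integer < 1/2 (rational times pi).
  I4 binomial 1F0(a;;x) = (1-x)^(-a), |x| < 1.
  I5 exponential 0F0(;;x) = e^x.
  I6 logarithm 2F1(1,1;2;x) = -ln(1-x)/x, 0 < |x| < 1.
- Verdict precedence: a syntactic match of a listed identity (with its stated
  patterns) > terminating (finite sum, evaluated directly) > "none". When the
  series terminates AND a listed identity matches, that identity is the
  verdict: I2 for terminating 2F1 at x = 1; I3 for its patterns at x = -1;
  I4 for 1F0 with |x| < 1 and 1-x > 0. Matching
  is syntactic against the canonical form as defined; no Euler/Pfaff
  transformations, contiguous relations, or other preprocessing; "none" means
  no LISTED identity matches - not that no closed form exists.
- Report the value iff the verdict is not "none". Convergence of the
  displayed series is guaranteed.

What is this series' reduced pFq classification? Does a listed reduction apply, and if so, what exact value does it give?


At argument 1/5: a 2F1 with upper {1, 1}, lower {2}, scaled by C = 1/11. Verdict: this is the I6 logarithm reduction (the logarithm: parameters (1,1;2), x = 1/5). Value: (-5/11) * ln(4/5).

Key step: from the first term 1/11: the two k-th powers (prefactor 1/11) combine into one argument.
Ratio: r(k) = (1/5) * (k+1) (k+1) / [(k+2) (k+1)] ; factor over Q: parameters, x = (1/5), and C = 1/11.


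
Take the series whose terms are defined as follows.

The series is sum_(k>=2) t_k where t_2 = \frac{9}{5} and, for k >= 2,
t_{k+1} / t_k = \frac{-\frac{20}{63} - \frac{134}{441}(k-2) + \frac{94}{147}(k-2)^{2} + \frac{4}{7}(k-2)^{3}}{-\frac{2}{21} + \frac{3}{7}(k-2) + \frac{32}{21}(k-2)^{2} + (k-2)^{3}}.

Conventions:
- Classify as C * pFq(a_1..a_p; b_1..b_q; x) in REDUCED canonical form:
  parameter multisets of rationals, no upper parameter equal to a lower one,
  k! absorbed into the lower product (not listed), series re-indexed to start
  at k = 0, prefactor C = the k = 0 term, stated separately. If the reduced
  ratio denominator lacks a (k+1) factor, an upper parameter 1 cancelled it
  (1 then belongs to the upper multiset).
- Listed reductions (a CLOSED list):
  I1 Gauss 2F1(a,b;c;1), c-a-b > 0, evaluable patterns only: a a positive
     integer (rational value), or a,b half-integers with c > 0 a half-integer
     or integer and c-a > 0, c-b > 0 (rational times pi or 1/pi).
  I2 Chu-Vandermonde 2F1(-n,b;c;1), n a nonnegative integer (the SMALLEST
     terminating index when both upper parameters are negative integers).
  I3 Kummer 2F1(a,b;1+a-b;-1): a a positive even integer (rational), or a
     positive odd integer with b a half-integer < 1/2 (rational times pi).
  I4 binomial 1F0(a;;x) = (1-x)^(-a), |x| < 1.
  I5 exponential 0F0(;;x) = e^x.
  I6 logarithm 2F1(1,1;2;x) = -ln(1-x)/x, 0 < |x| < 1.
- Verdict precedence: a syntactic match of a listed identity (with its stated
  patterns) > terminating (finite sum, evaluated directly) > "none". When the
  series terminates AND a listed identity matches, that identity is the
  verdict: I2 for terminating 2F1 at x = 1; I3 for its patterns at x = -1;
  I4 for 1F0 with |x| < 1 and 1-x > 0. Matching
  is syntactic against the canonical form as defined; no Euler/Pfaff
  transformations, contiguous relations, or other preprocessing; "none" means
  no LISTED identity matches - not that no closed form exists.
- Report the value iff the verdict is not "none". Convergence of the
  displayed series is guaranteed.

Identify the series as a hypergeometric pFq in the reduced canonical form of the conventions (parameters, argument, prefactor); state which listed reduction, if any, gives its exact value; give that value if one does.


First insight: t_0 being \frac{9}{5}, roots of the ratio polynomials (C = 9/5, x = 4/7) are the negated parameters.
Term ratio: r(k) = \frac{4}{7} * (k-\frac{5}{7}) (k+\frac{7}{6}) / [(k-\frac{1}{7}) (k+1)] ; factor over Q: parameters, x = \frac{4}{7}, and C = \frac{9}{5}.

This is \frac{9}{5} * 2F1(-\frac{5}{7}, \frac{7}{6}; -\frac{1}{7}; \frac{4}{7}) in reduced canonical form. Verdict: none here - no I1-I6 shape fits x = \frac{4}{7} with lower {-\frac{1}{7}}.
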